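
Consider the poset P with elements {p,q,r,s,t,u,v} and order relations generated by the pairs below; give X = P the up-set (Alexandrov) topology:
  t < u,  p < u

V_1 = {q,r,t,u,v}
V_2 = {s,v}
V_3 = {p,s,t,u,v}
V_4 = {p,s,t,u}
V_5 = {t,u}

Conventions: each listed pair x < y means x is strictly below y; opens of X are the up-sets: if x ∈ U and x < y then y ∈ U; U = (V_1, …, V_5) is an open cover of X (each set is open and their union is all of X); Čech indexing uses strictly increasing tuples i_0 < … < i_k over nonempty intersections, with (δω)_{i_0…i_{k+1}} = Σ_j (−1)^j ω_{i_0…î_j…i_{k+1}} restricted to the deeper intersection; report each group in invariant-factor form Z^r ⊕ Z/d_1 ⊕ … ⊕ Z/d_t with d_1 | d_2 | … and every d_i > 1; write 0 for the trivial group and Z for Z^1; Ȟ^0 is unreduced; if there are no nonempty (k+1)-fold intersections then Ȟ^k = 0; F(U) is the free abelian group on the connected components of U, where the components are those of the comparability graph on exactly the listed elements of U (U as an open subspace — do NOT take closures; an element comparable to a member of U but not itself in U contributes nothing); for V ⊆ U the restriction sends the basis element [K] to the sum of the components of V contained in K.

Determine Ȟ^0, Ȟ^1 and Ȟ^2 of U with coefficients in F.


nerve of the cover:
  V12={v} V13={t,u,v} V14={t,u} V15={t,u} V23={s,v} V24={s} V34={p,s,t,u} V35={t,u} V45={t,u}
  V123={v} V134={t,u} V135={t,u} V145={t,u} V234={s} V345={t,u}
  V1345={t,u}
components per intersection:
  V1: {q} {r} {t,u} {v}
  V2: {s} {v}
  V3: {p,t,u} {s} {v}
  V4: {p,t,u} {s}
  V5: {t,u}
  V12: {v}
  V13: {t,u} {v}
  V14: {t,u}
  V15: {t,u}
  V23: {s} {v}
  V24: {s}
  V34: {p,t,u} {s}
  V35: {t,u}
  V45: {t,u}
  V123: {v}
  V134: {t,u}
  V135: {t,u}
  V145: {t,u}
  V234: {s}
  V345: {t,u}
  V1345: {t,u}
C dims 12,12,6,1; δ0: rk 7, SNF 1^7; δ1: rk 5, SNF 1^5; δ2: rk 1, SNF 1^1
Ȟ^0 = (12 − 7) − 0 = 5, so Ȟ^0 ≅ Z^5
Ȟ^1 = (12 − 5) − 7 = 0, so Ȟ^1 ≅ 0
Ȟ^2 = (6 − 1) − 5 = 0, so Ȟ^2 ≅ 0

Ȟ^0(U;F) ≅ Z^5; Ȟ^1(U;F) ≅ 0; Ȟ^2(U;F) ≅ 0


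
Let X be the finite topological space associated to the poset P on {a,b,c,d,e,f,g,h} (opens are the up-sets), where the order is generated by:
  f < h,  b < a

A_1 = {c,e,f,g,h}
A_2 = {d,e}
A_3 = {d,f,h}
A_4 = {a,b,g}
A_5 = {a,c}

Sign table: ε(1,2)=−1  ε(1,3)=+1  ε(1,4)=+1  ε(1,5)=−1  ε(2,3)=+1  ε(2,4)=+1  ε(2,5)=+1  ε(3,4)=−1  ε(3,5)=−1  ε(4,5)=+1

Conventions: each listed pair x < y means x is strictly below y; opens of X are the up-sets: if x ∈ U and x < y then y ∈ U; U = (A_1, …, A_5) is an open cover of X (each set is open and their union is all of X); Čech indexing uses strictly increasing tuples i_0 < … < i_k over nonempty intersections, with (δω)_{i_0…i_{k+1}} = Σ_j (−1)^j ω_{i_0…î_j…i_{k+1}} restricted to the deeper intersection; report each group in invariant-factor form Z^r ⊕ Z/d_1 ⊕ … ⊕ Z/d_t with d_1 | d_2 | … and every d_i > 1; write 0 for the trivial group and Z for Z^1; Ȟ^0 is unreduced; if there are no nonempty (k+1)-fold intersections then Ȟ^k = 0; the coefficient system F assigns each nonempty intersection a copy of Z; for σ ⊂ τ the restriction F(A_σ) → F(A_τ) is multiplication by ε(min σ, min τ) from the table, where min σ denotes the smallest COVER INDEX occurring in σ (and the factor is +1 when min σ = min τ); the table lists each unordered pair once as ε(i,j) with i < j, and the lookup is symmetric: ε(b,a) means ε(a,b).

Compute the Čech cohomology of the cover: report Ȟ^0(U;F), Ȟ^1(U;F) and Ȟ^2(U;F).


nonempty intersections:
  A12={e} A13={f,h} A14={g} A15={c} A23={d} A45={a}
C dims 5,6; δ0: rk 5, SNF 1^4·2
Ȟ^0: (5−5)−0=0 ⇒ 0
Ȟ^1: (6−0)−5=1 plus torsion [2] ⇒ Z ⊕ Z/2
Ȟ^2: (0−0)−0=0 ⇒ 0

Ȟ^0(U;F) ≅ 0; Ȟ^1(U;F) ≅ Z ⊕ Z/2; Ȟ^2(U;F) ≅ 0


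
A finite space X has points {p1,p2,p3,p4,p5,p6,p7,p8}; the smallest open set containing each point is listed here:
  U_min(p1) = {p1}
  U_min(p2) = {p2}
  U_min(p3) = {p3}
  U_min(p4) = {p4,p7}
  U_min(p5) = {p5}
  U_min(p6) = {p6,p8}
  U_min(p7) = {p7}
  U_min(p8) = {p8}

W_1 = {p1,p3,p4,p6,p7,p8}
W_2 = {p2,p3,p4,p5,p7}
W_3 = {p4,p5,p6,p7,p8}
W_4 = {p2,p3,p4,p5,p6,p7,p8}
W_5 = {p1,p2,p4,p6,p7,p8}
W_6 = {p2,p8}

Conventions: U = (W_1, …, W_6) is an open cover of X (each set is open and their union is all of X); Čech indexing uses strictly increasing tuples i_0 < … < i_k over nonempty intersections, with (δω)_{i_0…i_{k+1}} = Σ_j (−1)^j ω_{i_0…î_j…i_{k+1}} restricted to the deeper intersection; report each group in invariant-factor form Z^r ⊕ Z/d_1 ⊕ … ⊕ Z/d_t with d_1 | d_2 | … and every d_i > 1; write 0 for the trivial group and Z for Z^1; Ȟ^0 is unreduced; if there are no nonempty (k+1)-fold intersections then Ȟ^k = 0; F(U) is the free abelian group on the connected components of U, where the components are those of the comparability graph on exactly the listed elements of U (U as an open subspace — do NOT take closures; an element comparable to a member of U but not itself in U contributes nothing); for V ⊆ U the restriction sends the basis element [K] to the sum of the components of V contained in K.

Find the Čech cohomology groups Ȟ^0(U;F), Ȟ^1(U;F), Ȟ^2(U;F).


Ȟ^0(U;F) ≅ Z^6; Ȟ^1(U;F) ≅ 0; Ȟ^2(U;F) ≅ 0

nerve simplices:
  W12={p3,p4,p7} W13={p4,p6,p7,p8} W14={p3,p4,p6,p7,p8} W15={p1,p4,p6,p7,p8} W16={p8} W23={p4,p5,p7} W24={p2,p3,p4,p5,p7} W25={p2,p4,p7} W26={p2} W34={p4,p5,p6,p7,p8} W35={p4,p6,p7,p8} W36={p8} W45={p2,p4,p6,p7,p8} W46={p2,p8} W56={p2,p8}
  W123={p4,p7} W124={p3,p4,p7} W125={p4,p7} W134={p4,p6,p7,p8} W135={p4,p6,p7,p8} W136={p8} W145={p4,p6,p7,p8} W146={p8} W156={p8} W234={p4,p5,p7} W235={p4,p7} W245={p2,p4,p7} W246={p2} W256={p2} W345={p4,p6,p7,p8} W346={p8} W356={p8} W456={p2,p8}
  W1234={p4,p7} W1235={p4,p7} W1245={p4,p7} W1345={p4,p6,p7,p8} W1346={p8} W1356={p8} W1456={p8} W2345={p4,p7} W2456={p2} W3456={p8}
  W12345={p4,p7} W13456={p8}
components per intersection:
  W1: {p1} {p3} {p4,p7} {p6,p8}
  W2: {p2} {p3} {p4,p7} {p5}
  W3: {p4,p7} {p5} {p6,p8}
  W4: {p2} {p3} {p4,p7} {p5} {p6,p8}
  W5: {p1} {p2} {p4,p7} {p6,p8}
  W6: {p2} {p8}
  W12: {p3} {p4,p7}
  W13: {p4,p7} {p6,p8}
  W14: {p3} {p4,p7} {p6,p8}
  W15: {p1} {p4,p7} {p6,p8}
  W16: {p8}
  W23: {p4,p7} {p5}
  W24: {p2} {p3} {p4,p7} {p5}
  W25: {p2} {p4,p7}
  W26: {p2}
  W34: {p4,p7} {p5} {p6,p8}
  W35: {p4,p7} {p6,p8}
  W36: {p8}
  W45: {p2} {p4,p7} {p6,p8}
  W46: {p2} {p8}
  W56: {p2} {p8}
  W123: {p4,p7}
  W124: {p3} {p4,p7}
  W125: {p4,p7}
  W134: {p4,p7} {p6,p8}
  W135: {p4,p7} {p6,p8}
  W136: {p8}
  W145: {p4,p7} {p6,p8}
  W146: {p8}
  W156: {p8}
  W234: {p4,p7} {p5}
  W235: {p4,p7}
  W245: {p2} {p4,p7}
  W246: {p2}
  W256: {p2}
  W345: {p4,p7} {p6,p8}
  W346: {p8}
  W356: {p8}
  W456: {p2} {p8}
  W1234: {p4,p7}
  W1235: {p4,p7}
  W1245: {p4,p7}
  W1345: {p4,p7} {p6,p8}
  W1346: {p8}
  W1356: {p8}
  W1456: {p8}
  W2345: {p4,p7}
  W2456: {p2}
  W3456: {p8}
  W12345: {p4,p7}
  W13456: {p8}
C dims 22,33,26,11; δ0: rk 16, SNF 1^16; δ1: rk 17, SNF 1^17; δ2: rk 9, SNF 1^9
degree 0: 22−16−0 = 6 → Ȟ^0 ≅ Z^6
degree 1: 33−17−16 = 0 → Ȟ^1 ≅ 0
degree 2: 26−9−17 = 0 → Ȟ^2 ≅ 0


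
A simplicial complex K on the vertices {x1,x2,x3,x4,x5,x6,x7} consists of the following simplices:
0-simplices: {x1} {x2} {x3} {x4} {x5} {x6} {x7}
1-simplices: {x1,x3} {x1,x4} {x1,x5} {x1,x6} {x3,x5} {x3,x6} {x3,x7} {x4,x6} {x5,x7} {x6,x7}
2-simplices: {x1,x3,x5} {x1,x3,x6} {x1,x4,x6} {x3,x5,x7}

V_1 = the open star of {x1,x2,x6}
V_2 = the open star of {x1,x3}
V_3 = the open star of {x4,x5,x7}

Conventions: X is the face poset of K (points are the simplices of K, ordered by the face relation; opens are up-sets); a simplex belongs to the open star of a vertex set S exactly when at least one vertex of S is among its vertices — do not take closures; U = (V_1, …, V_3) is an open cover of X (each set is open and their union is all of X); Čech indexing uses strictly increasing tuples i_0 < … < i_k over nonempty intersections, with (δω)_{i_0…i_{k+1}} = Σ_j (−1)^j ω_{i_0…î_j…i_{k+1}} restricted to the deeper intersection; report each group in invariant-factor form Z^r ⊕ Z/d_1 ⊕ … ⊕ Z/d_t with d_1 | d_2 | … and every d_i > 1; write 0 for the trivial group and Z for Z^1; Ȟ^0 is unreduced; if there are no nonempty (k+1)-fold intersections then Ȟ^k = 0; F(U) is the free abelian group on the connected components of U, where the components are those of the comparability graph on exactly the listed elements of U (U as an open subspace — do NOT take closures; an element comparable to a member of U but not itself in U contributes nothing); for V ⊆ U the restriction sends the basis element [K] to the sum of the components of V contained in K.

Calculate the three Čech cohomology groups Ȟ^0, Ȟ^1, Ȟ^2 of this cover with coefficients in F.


nerve simplices:
  V1={{x1},{x2},{x6},{x1,x3},{x1,x4},{x1,x5},{x1,x6},{x3,x6},{x4,x6},{x6,x7},{x1,x3,x5},{x1,x3,x6},{x1,x4,x6}} V2={{x1},{x3},{x1,x3},{x1,x4},{x1,x5},{x1,x6},{x3,x5},{x3,x6},{x3,x7},{x1,x3,x5},{x1,x3,x6},{x1,x4,x6},{x3,x5,x7}} V3={{x4},{x5},{x7},{x1,x4},{x1,x5},{x3,x5},{x3,x7},{x4,x6},{x5,x7},{x6,x7},{x1,x3,x5},{x1,x4,x6},{x3,x5,x7}}
  V12={{x1},{x1,x3},{x1,x4},{x1,x5},{x1,x6},{x3,x6},{x1,x3,x5},{x1,x3,x6},{x1,x4,x6}} V13={{x1,x4},{x1,x5},{x4,x6},{x6,x7},{x1,x3,x5},{x1,x4,x6}} V23={{x1,x4},{x1,x5},{x3,x5},{x3,x7},{x1,x3,x5},{x1,x4,x6},{x3,x5,x7}}
  V123={{x1,x4},{x1,x5},{x1,x3,x5},{x1,x4,x6}}
components per intersection:
  V1: {{x1},{x6},{x1,x3},{x1,x4},{x1,x5},{x1,x6},{x3,x6},{x4,x6},{x6,x7},{x1,x3,x5},{x1,x3,x6},{x1,x4,x6}} {{x2}}
  V2: {{x1},{x3},{x1,x3},{x1,x4},{x1,x5},{x1,x6},{x3,x5},{x3,x6},{x3,x7},{x1,x3,x5},{x1,x3,x6},{x1,x4,x6},{x3,x5,x7}}
  V3: {{x4},{x1,x4},{x4,x6},{x1,x4,x6}} {{x5},{x7},{x1,x5},{x3,x5},{x3,x7},{x5,x7},{x6,x7},{x1,x3,x5},{x3,x5,x7}}
  V12: {{x1},{x1,x3},{x1,x4},{x1,x5},{x1,x6},{x3,x6},{x1,x3,x5},{x1,x3,x6},{x1,x4,x6}}
  V13: {{x1,x4},{x4,x6},{x1,x4,x6}} {{x1,x5},{x1,x3,x5}} {{x6,x7}}
  V23: {{x1,x4},{x1,x4,x6}} {{x1,x5},{x3,x5},{x3,x7},{x1,x3,x5},{x3,x5,x7}}
  V123: {{x1,x4},{x1,x4,x6}} {{x1,x5},{x1,x3,x5}}
C dims 5,6,2; δ0: rk 3, SNF 1^3; δ1: rk 2, SNF 1^2
degree 0: 5−3−0 = 2 → Ȟ^0 ≅ Z^2
degree 1: 6−2−3 = 1 → Ȟ^1 ≅ Z
degree 2: 2−0−2 = 0 → Ȟ^2 ≅ 0

Ȟ^0(U;F) ≅ Z^2,  Ȟ^1(U;F) ≅ Z,  Ȟ^2(U;F) ≅ 0


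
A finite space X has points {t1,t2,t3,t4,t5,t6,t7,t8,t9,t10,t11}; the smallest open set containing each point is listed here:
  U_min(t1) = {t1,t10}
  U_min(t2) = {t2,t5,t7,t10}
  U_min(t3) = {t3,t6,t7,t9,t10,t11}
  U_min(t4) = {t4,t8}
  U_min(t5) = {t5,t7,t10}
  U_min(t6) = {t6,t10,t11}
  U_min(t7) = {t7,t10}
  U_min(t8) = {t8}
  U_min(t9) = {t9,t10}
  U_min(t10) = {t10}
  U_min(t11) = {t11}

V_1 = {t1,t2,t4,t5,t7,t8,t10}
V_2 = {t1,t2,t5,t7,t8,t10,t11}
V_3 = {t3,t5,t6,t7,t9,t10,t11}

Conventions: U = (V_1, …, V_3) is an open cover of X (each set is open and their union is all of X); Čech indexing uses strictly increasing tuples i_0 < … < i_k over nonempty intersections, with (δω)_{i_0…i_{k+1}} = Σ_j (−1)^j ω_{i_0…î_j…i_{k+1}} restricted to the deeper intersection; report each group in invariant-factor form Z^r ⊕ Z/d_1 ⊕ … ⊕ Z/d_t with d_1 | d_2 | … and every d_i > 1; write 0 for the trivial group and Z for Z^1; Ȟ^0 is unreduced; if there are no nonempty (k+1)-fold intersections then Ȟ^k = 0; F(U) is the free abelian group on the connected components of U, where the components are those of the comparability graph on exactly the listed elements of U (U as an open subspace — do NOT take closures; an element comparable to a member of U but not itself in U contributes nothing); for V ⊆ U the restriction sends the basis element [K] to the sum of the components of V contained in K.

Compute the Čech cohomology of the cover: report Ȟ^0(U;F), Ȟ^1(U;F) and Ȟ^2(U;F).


intersection data:
  V12={t1,t2,t5,t7,t8,t10} V13={t5,t7,t10} V23={t5,t7,t10,t11}
  V123={t5,t7,t10}
components per intersection:
  V1: {t1,t2,t5,t7,t10} {t4,t8}
  V2: {t1,t2,t5,t7,t10} {t8} {t11}
  V3: {t3,t5,t6,t7,t9,t10,t11}
  V12: {t1,t2,t5,t7,t10} {t8}
  V13: {t5,t7,t10}
  V23: {t5,t7,t10} {t11}
  V123: {t5,t7,t10}
C dims 6,5,1; δ0: rk 4, SNF 1^4; δ1: rk 1, SNF 1^1
Ȟ^0 = (6 − 4) − 0 = 2, so Ȟ^0 ≅ Z^2
Ȟ^1 = (5 − 1) − 4 = 0, so Ȟ^1 ≅ 0
Ȟ^2 = (1 − 0) − 1 = 0, so Ȟ^2 ≅ 0

Ȟ^0 ≅ Z^2; Ȟ^1 ≅ 0; Ȟ^2 ≅ 0


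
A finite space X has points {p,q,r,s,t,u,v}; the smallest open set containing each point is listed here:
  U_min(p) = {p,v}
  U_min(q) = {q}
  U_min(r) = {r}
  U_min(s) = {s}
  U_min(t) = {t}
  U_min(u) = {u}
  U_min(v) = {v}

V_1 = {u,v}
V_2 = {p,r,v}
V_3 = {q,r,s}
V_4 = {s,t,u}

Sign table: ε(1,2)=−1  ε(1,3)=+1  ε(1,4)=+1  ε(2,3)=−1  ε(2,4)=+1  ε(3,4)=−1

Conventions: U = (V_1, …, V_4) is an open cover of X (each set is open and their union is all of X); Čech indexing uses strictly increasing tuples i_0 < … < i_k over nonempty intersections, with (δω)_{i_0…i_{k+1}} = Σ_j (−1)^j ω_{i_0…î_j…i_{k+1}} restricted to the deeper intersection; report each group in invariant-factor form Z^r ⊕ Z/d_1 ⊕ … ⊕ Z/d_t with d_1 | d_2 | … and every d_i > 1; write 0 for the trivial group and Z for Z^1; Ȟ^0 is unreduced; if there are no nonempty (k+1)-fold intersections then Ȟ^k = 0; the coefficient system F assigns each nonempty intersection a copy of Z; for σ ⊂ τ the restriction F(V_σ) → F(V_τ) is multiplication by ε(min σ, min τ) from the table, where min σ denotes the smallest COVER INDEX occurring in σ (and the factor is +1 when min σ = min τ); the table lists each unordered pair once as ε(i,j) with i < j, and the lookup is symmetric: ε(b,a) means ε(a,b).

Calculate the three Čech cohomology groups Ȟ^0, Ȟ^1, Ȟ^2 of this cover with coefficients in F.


Ȟ^0 ≅ 0; Ȟ^1 ≅ Z/2; Ȟ^2 ≅ 0

nerve simplices:
  V12={v} V14={u} V23={r} V34={s}
C dims 4,4; δ0: rk 4, SNF 1^3·2
degree 0: 4−4−0 = 0 → Ȟ^0 ≅ 0
degree 1: 4−0−4 = 0 plus torsion [2] → Ȟ^1 ≅ Z/2
degree 2: 0−0−0 = 0 → Ȟ^2 ≅ 0


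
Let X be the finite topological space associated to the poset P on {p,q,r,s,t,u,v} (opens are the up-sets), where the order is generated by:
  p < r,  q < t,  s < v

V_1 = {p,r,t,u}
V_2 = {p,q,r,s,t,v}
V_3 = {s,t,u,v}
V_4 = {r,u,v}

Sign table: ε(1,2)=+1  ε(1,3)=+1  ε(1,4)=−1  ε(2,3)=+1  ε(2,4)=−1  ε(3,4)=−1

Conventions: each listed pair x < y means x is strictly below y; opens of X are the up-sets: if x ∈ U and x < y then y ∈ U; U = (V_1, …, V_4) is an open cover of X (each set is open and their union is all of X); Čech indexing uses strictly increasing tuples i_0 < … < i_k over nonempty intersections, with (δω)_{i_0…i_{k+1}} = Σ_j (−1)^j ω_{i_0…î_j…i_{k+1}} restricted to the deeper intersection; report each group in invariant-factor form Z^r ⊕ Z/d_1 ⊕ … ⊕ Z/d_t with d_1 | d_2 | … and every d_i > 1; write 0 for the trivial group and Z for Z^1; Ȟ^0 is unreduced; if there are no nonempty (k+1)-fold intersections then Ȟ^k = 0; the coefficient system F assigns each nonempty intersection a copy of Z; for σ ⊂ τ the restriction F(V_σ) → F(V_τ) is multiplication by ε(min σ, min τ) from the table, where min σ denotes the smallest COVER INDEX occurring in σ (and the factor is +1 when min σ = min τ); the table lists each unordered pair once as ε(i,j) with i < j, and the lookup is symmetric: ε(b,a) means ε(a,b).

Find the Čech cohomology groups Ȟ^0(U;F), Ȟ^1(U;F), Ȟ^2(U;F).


nerve simplices:
  V12={p,r,t} V13={t,u} V14={r,u} V23={s,t,v} V24={r,v} V34={u,v}
  V123={t} V124={r} V134={u} V234={v}
C dims 4,6,4; δ0: rk 3, SNF 1^3; δ1: rk 3, SNF 1^3
degree 0: 4−3−0 = 1 → Ȟ^0 ≅ Z
degree 1: 6−3−3 = 0 → Ȟ^1 ≅ 0
degree 2: 4−0−3 = 1 → Ȟ^2 ≅ Z

Ȟ^0 ≅ Z; Ȟ^1 ≅ 0; Ȟ^2 ≅ Z


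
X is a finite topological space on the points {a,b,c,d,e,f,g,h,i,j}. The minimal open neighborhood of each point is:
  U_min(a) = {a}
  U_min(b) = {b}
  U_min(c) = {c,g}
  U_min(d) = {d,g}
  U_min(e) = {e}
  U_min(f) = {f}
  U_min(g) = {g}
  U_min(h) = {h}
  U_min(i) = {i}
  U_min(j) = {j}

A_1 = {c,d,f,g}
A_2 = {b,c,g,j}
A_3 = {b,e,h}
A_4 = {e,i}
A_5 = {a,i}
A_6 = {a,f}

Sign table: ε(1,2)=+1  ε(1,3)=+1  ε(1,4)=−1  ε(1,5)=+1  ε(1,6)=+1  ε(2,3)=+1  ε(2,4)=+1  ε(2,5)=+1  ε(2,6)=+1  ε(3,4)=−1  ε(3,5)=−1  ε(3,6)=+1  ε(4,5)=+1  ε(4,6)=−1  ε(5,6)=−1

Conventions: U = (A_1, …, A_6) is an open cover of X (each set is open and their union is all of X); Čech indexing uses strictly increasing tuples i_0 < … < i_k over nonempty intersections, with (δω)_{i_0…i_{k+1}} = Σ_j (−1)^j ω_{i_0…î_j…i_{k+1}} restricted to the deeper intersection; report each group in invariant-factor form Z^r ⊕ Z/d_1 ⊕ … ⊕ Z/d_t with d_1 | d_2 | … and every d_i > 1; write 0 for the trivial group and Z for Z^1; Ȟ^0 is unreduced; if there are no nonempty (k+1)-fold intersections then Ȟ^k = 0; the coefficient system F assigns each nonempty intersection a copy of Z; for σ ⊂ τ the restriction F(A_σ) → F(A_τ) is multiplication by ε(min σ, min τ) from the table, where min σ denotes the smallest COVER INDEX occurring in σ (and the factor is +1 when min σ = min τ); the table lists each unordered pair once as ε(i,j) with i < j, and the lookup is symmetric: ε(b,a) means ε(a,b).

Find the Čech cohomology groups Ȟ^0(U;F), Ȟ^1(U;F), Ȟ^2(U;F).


Ȟ^0 ≅ Z,  Ȟ^1 ≅ Z,  Ȟ^2 ≅ 0

nerve simplices:
  A12={c,g} A16={f} A23={b} A34={e} A45={i} A56={a}
C dims 6,6; δ0: rk 5, SNF 1^5
degree 0: 6−5−0 = 1 → Ȟ^0 ≅ Z
degree 1: 6−0−5 = 1 → Ȟ^1 ≅ Z
degree 2: 0−0−0 = 0 → Ȟ^2 ≅ 0


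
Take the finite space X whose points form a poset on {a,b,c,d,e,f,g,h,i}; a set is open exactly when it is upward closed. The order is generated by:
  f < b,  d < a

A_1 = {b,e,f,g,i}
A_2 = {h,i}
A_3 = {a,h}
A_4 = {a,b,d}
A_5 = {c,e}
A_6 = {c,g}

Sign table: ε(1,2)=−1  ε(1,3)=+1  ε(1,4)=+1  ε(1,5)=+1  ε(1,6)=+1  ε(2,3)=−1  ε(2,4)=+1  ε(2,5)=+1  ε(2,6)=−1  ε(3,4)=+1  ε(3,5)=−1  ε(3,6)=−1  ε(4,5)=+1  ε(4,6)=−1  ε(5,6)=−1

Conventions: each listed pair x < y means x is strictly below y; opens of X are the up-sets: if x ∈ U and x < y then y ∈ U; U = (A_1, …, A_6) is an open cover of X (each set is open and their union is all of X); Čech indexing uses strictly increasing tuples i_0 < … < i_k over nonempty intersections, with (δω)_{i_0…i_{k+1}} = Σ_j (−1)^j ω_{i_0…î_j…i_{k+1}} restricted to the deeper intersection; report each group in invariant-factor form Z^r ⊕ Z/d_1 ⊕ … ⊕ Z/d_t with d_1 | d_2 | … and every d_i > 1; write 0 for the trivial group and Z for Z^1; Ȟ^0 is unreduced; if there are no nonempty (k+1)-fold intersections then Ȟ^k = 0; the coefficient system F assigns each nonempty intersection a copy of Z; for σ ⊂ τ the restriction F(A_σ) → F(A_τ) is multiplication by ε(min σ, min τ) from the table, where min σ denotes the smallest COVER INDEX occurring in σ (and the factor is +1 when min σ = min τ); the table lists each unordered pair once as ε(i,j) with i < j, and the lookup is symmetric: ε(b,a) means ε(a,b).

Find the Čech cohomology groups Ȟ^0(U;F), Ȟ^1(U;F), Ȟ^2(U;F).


Ȟ^0(U;F) ≅ 0, Ȟ^1(U;F) ≅ Z ⊕ Z/2, Ȟ^2(U;F) ≅ 0

cover nerve:
  A12={i} A14={b} A15={e} A16={g} A23={h} A34={a} A56={c}
C dims 6,7; δ0: rk 6, SNF 1^5·2
Ȟ^0: (6−6)−0=0 ⇒ 0
Ȟ^1: (7−0)−6=1 plus torsion [2] ⇒ Z ⊕ Z/2
Ȟ^2: (0−0)−0=0 ⇒ 0


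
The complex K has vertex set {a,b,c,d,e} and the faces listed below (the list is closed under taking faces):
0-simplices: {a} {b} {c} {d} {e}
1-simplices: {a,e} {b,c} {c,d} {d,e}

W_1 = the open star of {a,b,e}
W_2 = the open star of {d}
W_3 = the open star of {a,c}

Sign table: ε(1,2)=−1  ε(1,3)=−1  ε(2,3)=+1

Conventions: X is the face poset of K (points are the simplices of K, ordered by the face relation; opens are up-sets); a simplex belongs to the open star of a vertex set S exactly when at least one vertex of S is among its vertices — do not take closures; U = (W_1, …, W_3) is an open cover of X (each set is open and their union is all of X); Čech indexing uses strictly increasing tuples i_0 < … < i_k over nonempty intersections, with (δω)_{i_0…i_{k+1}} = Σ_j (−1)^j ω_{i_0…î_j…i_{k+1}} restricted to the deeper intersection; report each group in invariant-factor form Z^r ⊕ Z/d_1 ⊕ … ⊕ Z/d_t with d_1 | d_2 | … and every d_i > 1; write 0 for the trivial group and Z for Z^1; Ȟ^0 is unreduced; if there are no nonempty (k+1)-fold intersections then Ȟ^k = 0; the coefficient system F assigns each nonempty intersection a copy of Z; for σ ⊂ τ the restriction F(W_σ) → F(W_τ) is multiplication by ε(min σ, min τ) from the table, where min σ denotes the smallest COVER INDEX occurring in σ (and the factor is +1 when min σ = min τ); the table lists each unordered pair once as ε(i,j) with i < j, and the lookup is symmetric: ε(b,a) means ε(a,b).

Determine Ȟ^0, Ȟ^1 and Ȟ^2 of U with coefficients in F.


Ȟ^0 ≅ Z,  Ȟ^1 ≅ Z,  Ȟ^2 ≅ 0

nerve simplices:
  W1={{a},{b},{e},{a,e},{b,c},{d,e}} W2={{d},{c,d},{d,e}} W3={{a},{c},{a,e},{b,c},{c,d}}
  W12={{d,e}} W13={{a},{a,e},{b,c}} W23={{c,d}}
C dims 3,3; δ0: rk 2, SNF 1^2
degree 0: 3−2−0 = 1 → Ȟ^0 ≅ Z
degree 1: 3−0−2 = 1 → Ȟ^1 ≅ Z
degree 2: 0−0−0 = 0 → Ȟ^2 ≅ 0


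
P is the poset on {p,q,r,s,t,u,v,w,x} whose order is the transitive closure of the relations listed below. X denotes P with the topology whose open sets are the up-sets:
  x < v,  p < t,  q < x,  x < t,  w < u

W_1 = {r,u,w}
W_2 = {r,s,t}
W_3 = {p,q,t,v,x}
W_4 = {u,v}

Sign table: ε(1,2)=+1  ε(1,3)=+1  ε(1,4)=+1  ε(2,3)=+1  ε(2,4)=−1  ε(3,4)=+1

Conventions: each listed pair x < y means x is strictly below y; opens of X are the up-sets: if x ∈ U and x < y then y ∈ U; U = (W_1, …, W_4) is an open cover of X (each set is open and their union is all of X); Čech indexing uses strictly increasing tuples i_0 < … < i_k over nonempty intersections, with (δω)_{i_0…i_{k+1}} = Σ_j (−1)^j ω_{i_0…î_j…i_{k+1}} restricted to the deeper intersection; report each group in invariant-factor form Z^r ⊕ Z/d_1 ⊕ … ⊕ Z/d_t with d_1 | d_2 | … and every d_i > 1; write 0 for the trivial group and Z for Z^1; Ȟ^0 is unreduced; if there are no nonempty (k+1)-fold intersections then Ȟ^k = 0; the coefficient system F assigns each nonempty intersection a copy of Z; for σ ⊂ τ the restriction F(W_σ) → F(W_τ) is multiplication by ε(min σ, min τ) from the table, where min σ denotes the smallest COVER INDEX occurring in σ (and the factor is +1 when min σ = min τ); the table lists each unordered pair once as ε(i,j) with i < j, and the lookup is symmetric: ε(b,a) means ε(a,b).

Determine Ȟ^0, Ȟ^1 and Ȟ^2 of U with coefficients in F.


Ȟ^0(U;F) ≅ Z,  Ȟ^1(U;F) ≅ Z,  Ȟ^2(U;F) ≅ 0

nonempty intersections:
  W12={r} W14={u} W23={t} W34={v}
C dims 4,4; δ0: rk 3, SNF 1^3
Ȟ^0: (4−3)−0=1 ⇒ Z
Ȟ^1: (4−0)−3=1 ⇒ Z
Ȟ^2: (0−0)−0=0 ⇒ 0


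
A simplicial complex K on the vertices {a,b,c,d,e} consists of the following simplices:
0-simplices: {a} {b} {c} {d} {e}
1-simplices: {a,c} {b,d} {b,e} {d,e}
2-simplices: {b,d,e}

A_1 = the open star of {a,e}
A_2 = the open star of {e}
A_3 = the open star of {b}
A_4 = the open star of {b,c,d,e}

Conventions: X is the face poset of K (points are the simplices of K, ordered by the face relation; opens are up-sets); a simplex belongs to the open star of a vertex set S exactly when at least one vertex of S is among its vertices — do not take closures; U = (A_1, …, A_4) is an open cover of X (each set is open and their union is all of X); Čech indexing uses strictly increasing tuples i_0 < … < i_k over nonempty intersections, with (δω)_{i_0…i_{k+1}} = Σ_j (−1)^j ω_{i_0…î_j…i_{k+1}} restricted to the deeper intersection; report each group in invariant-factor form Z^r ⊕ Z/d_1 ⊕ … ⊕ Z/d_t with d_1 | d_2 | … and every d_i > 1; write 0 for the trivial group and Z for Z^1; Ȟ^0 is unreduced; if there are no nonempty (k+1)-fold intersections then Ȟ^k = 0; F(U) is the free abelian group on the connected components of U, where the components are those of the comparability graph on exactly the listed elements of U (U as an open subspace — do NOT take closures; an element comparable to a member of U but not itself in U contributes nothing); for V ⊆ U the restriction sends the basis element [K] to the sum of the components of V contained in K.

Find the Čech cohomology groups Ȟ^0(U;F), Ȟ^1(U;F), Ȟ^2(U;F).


Ȟ^0 = Z^2,  Ȟ^1 = 0,  Ȟ^2 = 0

nerve simplices:
  A1={{a},{e},{a,c},{b,e},{d,e},{b,d,e}} A2={{e},{b,e},{d,e},{b,d,e}} A3={{b},{b,d},{b,e},{b,d,e}} A4={{b},{c},{d},{e},{a,c},{b,d},{b,e},{d,e},{b,d,e}}
  A12={{e},{b,e},{d,e},{b,d,e}} A13={{b,e},{b,d,e}} A14={{e},{a,c},{b,e},{d,e},{b,d,e}} A23={{b,e},{b,d,e}} A24={{e},{b,e},{d,e},{b,d,e}} A34={{b},{b,d},{b,e},{b,d,e}}
  A123={{b,e},{b,d,e}} A124={{e},{b,e},{d,e},{b,d,e}} A134={{b,e},{b,d,e}} A234={{b,e},{b,d,e}}
  A1234={{b,e},{b,d,e}}
components per intersection:
  A1: {{a},{a,c}} {{e},{b,e},{d,e},{b,d,e}}
  A2: {{e},{b,e},{d,e},{b,d,e}}
  A3: {{b},{b,d},{b,e},{b,d,e}}
  A4: {{b},{d},{e},{b,d},{b,e},{d,e},{b,d,e}} {{c},{a,c}}
  A12: {{e},{b,e},{d,e},{b,d,e}}
  A13: {{b,e},{b,d,e}}
  A14: {{e},{b,e},{d,e},{b,d,e}} {{a,c}}
  A23: {{b,e},{b,d,e}}
  A24: {{e},{b,e},{d,e},{b,d,e}}
  A34: {{b},{b,d},{b,e},{b,d,e}}
  A123: {{b,e},{b,d,e}}
  A124: {{e},{b,e},{d,e},{b,d,e}}
  A134: {{b,e},{b,d,e}}
  A234: {{b,e},{b,d,e}}
  A1234: {{b,e},{b,d,e}}
C dims 6,7,4,1; δ0: rk 4, SNF 1^4; δ1: rk 3, SNF 1^3; δ2: rk 1, SNF 1^1
degree 0: 6−4−0 = 2 → Ȟ^0 ≅ Z^2
degree 1: 7−3−4 = 0 → Ȟ^1 ≅ 0
degree 2: 4−1−3 = 0 → Ȟ^2 ≅ 0


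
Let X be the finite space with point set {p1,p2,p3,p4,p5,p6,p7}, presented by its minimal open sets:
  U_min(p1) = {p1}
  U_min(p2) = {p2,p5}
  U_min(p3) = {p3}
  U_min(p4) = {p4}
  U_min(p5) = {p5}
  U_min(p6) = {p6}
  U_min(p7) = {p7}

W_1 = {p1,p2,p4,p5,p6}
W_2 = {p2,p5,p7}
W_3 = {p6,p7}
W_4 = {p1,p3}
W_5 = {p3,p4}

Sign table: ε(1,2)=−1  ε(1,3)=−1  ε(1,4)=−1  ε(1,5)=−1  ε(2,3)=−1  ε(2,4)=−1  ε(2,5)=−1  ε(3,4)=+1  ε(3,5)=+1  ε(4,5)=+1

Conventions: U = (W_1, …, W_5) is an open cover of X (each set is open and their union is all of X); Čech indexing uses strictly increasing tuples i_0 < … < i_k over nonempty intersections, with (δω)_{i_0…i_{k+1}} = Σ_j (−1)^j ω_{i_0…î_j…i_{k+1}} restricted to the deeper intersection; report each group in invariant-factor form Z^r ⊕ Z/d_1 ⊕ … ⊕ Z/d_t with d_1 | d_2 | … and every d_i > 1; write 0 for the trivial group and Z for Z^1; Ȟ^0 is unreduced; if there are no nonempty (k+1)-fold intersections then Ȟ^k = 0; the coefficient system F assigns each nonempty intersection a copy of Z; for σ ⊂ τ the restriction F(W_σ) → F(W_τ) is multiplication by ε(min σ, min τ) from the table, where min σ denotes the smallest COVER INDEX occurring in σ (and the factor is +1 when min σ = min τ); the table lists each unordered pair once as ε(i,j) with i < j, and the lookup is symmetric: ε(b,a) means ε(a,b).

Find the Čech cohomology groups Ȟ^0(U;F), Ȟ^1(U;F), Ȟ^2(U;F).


nonempty overlaps:
  W12={p2,p5} W13={p6} W14={p1} W15={p4} W23={p7} W45={p3}
C dims 5,6; δ0: rk 5, SNF 1^4·2
degree 0: 5−5−0 = 0 → Ȟ^0 ≅ 0
degree 1: 6−0−5 = 1 plus torsion [2] → Ȟ^1 ≅ Z ⊕ Z/2
degree 2: 0−0−0 = 0 → Ȟ^2 ≅ 0

Ȟ^0(U;F) ≅ 0, Ȟ^1(U;F) ≅ Z ⊕ Z/2, Ȟ^2(U;F) ≅ 0


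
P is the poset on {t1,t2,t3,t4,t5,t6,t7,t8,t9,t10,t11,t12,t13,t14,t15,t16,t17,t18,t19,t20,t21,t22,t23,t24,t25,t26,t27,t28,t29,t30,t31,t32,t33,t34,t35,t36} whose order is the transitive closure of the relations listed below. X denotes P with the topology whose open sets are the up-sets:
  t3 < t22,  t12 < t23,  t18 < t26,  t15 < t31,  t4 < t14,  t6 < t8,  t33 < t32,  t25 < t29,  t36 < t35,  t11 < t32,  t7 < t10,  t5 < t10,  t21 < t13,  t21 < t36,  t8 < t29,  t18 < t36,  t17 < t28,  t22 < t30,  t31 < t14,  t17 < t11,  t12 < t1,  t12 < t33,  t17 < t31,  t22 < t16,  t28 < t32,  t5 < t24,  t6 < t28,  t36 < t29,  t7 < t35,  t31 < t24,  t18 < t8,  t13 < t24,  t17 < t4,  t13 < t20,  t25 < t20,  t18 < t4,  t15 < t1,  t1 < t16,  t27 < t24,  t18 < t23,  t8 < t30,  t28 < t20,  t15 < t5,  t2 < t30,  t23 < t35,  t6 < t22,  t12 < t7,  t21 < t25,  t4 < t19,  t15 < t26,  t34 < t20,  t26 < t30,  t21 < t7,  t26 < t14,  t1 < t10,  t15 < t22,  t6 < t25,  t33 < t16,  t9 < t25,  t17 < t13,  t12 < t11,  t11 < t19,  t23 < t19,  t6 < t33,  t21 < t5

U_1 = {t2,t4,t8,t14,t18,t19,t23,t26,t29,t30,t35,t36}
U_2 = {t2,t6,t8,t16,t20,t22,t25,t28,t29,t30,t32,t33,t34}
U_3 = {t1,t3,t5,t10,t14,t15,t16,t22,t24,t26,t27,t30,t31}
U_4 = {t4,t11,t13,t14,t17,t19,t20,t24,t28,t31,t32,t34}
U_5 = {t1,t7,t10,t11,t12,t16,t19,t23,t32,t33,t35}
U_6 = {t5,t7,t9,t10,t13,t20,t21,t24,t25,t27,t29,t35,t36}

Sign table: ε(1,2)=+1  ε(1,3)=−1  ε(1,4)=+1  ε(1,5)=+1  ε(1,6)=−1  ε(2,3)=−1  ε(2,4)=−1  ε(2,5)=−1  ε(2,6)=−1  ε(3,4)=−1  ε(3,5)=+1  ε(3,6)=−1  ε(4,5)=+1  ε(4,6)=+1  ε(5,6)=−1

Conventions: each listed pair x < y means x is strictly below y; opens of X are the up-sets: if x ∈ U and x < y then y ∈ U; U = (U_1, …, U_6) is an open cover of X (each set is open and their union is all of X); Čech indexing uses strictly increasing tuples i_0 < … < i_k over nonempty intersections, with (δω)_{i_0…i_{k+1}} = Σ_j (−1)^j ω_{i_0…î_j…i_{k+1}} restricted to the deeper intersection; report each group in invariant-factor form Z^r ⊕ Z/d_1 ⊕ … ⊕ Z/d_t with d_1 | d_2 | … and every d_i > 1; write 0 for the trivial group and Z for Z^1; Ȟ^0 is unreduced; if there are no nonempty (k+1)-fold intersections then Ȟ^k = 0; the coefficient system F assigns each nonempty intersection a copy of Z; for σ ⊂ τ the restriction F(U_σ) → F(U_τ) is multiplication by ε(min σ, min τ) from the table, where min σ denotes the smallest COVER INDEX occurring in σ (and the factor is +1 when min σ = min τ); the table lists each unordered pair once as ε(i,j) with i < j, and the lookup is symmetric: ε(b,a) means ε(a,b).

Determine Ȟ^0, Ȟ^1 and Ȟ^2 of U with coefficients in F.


Ȟ^0(U;F) ≅ 0, Ȟ^1(U;F) ≅ Z/2 and Ȟ^2(U;F) ≅ Z

nerve simplices:
  U12={t2,t8,t29,t30} U13={t14,t26,t30} U14={t4,t14,t19} U15={t19,t23,t35} U16={t29,t35,t36} U23={t16,t22,t30} U24={t20,t28,t32,t34} U25={t16,t32,t33} U26={t20,t25,t29} U34={t14,t24,t31} U35={t1,t10,t16} U36={t5,t10,t24,t27} U45={t11,t19,t32} U46={t13,t20,t24} U56={t7,t10,t35}
  U123={t30} U126={t29} U134={t14} U145={t19} U156={t35} U235={t16} U245={t32} U246={t20} U346={t24} U356={t10}
C dims 6,15,10; δ0: rk 6, SNF 1^5·2; δ1: rk 9, SNF 1^9
degree 0: 6−6−0 = 0 → Ȟ^0 ≅ 0
degree 1: 15−9−6 = 0 plus torsion [2] → Ȟ^1 ≅ Z/2
degree 2: 10−0−9 = 1 → Ȟ^2 ≅ Z


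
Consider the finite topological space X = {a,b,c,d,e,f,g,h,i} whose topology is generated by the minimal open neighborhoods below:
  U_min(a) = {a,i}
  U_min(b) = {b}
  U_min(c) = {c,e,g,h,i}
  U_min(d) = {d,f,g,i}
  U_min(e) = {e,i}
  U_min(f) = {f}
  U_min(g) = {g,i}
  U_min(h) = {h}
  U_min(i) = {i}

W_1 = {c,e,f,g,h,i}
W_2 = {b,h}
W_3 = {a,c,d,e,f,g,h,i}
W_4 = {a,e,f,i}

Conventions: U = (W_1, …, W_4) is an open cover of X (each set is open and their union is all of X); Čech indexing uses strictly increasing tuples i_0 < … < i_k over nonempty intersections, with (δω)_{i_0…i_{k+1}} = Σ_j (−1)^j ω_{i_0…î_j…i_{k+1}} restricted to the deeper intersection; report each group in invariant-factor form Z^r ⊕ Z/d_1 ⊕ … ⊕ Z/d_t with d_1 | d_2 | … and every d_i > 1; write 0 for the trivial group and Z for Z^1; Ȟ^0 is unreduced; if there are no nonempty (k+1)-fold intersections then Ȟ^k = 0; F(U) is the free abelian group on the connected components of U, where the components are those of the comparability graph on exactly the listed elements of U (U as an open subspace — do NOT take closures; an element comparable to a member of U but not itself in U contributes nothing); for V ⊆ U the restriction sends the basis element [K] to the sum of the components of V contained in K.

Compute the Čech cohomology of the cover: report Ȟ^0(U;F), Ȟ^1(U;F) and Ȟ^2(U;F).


Ȟ^0 ≅ Z^2, Ȟ^1 ≅ 0, Ȟ^2 ≅ 0

nonempty intersections:
  W12={h} W13={c,e,f,g,h,i} W14={e,f,i} W23={h} W34={a,e,f,i}
  W123={h} W134={e,f,i}
components per intersection:
  W1: {c,e,g,h,i} {f}
  W2: {b} {h}
  W3: {a,c,d,e,f,g,h,i}
  W4: {a,e,i} {f}
  W12: {h}
  W13: {c,e,g,h,i} {f}
  W14: {e,i} {f}
  W23: {h}
  W34: {a,e,i} {f}
  W123: {h}
  W134: {e,i} {f}
C dims 7,8,3; δ0: rk 5, SNF 1^5; δ1: rk 3, SNF 1^3
Ȟ^0: (7−5)−0=2 ⇒ Z^2
Ȟ^1: (8−3)−5=0 ⇒ 0
Ȟ^2: (3−0)−3=0 ⇒ 0


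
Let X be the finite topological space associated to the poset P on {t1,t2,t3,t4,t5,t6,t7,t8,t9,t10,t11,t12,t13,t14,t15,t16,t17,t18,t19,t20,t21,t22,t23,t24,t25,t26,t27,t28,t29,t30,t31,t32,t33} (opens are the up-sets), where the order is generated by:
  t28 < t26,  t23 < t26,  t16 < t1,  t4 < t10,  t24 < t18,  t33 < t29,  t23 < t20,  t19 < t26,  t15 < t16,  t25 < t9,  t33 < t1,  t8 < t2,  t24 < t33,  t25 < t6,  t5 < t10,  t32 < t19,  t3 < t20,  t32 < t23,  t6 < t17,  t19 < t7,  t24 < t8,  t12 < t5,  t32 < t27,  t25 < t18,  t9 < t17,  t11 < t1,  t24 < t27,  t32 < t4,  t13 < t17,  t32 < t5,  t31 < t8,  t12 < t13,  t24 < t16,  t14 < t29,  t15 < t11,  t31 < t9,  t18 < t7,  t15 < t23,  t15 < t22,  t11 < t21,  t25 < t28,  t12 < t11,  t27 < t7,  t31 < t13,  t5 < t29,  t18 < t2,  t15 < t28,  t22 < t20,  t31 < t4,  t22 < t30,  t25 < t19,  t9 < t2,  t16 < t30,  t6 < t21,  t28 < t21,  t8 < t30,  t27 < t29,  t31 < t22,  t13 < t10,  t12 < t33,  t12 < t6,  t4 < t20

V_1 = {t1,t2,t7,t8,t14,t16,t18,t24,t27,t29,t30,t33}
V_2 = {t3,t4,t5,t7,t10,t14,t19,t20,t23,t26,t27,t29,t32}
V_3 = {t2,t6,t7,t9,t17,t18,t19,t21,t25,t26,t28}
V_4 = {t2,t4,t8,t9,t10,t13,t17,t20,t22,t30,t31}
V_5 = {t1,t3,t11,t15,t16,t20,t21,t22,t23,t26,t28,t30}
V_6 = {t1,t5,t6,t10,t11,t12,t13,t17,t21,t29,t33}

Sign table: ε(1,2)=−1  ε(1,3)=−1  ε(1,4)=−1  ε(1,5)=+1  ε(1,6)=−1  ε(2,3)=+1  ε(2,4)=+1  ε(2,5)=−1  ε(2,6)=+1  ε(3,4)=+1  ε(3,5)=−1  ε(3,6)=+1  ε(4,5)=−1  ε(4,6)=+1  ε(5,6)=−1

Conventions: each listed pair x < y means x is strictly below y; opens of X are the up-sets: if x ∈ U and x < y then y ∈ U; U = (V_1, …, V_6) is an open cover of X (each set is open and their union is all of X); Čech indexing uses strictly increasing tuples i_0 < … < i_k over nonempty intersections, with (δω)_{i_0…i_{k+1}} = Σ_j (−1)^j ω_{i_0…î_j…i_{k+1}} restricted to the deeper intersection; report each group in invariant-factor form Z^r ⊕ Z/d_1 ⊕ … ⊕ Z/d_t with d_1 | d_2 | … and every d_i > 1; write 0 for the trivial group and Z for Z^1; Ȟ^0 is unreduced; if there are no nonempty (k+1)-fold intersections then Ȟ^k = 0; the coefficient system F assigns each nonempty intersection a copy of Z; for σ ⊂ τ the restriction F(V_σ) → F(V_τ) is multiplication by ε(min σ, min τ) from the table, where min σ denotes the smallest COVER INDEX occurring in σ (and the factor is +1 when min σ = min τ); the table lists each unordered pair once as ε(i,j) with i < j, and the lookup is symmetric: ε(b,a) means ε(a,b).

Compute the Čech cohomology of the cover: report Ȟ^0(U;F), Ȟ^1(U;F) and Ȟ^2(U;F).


cover nerve:
  V12={t7,t14,t27,t29} V13={t2,t7,t18} V14={t2,t8,t30} V15={t1,t16,t30} V16={t1,t29,t33} V23={t7,t19,t26} V24={t4,t10,t20} V25={t3,t20,t23,t26} V26={t5,t10,t29} V34={t2,t9,t17} V35={t21,t26,t28} V36={t6,t17,t21} V45={t20,t22,t30} V46={t10,t13,t17} V56={t1,t11,t21}
  V123={t7} V126={t29} V134={t2} V145={t30} V156={t1} V235={t26} V245={t20} V246={t10} V346={t17} V356={t21}
C dims 6,15,10; δ0: rk 5, SNF 1^5; δ1: rk 10, SNF 1^9·2
Ȟ^0: (6−5)−0=1 ⇒ Z
Ȟ^1: (15−10)−5=0 ⇒ 0
Ȟ^2: (10−0)−10=0 plus torsion [2] ⇒ Z/2

Ȟ^0(U;F) ≅ Z; Ȟ^1(U;F) ≅ 0; Ȟ^2(U;F) ≅ Z/2


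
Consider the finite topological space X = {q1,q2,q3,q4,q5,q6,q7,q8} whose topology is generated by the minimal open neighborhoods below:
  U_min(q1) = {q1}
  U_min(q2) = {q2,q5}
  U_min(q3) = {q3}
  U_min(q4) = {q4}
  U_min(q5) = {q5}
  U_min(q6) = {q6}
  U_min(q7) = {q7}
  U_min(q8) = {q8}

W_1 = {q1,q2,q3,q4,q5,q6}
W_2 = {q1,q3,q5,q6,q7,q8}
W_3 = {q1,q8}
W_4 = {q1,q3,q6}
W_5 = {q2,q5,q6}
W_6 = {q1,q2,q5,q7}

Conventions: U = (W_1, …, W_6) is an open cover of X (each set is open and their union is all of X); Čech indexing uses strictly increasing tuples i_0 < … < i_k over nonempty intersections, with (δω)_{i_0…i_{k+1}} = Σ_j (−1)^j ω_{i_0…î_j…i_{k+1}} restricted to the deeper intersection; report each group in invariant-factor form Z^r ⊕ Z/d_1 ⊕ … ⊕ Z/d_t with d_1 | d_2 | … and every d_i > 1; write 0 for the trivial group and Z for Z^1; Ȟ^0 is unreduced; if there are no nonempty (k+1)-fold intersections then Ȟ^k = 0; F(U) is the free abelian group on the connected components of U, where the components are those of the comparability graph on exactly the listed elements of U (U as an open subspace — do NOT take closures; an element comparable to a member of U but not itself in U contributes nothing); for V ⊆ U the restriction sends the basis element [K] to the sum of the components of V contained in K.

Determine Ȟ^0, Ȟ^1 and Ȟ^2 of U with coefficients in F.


Ȟ^0 = Z^7; Ȟ^1 = 0; Ȟ^2 = 0

intersection data:
  W12={q1,q3,q5,q6} W13={q1} W14={q1,q3,q6} W15={q2,q5,q6} W16={q1,q2,q5} W23={q1,q8} W24={q1,q3,q6} W25={q5,q6} W26={q1,q5,q7} W34={q1} W36={q1} W45={q6} W46={q1} W56={q2,q5}
  W123={q1} W124={q1,q3,q6} W125={q5,q6} W126={q1,q5} W134={q1} W136={q1} W145={q6} W146={q1} W156={q2,q5} W234={q1} W236={q1} W245={q6} W246={q1} W256={q5} W346={q1}
  W1234={q1} W1236={q1} W1245={q6} W1246={q1} W1256={q5} W1346={q1} W2346={q1}
  W12346={q1}
components per intersection:
  W1: {q1} {q2,q5} {q3} {q4} {q6}
  W2: {q1} {q3} {q5} {q6} {q7} {q8}
  W3: {q1} {q8}
  W4: {q1} {q3} {q6}
  W5: {q2,q5} {q6}
  W6: {q1} {q2,q5} {q7}
  W12: {q1} {q3} {q5} {q6}
  W13: {q1}
  W14: {q1} {q3} {q6}
  W15: {q2,q5} {q6}
  W16: {q1} {q2,q5}
  W23: {q1} {q8}
  W24: {q1} {q3} {q6}
  W25: {q5} {q6}
  W26: {q1} {q5} {q7}
  W34: {q1}
  W36: {q1}
  W45: {q6}
  W46: {q1}
  W56: {q2,q5}
  W123: {q1}
  W124: {q1} {q3} {q6}
  W125: {q5} {q6}
  W126: {q1} {q5}
  W134: {q1}
  W136: {q1}
  W145: {q6}
  W146: {q1}
  W156: {q2,q5}
  W234: {q1}
  W236: {q1}
  W245: {q6}
  W246: {q1}
  W256: {q5}
  W346: {q1}
  W1234: {q1}
  W1236: {q1}
  W1245: {q6}
  W1246: {q1}
  W1256: {q5}
  W1346: {q1}
  W2346: {q1}
  W12346: {q1}
C dims 21,27,19,7; δ0: rk 14, SNF 1^14; δ1: rk 13, SNF 1^13; δ2: rk 6, SNF 1^6
Ȟ^0 = (21 − 14) − 0 = 7, so Ȟ^0 ≅ Z^7
Ȟ^1 = (27 − 13) − 14 = 0, so Ȟ^1 ≅ 0
Ȟ^2 = (19 − 6) − 13 = 0, so Ȟ^2 ≅ 0


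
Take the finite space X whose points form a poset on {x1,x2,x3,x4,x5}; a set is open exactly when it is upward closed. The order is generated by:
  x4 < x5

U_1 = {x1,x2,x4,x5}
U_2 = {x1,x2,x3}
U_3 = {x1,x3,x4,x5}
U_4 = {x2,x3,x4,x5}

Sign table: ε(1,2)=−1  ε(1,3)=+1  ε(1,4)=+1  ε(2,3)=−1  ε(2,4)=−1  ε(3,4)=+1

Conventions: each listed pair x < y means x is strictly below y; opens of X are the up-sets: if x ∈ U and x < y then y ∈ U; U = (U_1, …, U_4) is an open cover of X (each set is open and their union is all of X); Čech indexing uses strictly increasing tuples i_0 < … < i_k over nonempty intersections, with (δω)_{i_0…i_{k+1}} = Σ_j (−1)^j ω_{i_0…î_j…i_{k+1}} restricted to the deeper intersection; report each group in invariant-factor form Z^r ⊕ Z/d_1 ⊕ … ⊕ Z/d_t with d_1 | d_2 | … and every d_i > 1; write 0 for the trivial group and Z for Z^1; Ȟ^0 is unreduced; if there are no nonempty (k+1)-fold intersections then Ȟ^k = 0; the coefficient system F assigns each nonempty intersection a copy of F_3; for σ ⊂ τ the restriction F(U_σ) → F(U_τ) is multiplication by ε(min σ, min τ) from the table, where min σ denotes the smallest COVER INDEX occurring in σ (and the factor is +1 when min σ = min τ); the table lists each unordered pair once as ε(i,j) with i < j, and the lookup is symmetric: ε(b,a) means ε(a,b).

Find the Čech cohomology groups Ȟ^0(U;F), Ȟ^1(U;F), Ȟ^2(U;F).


Ȟ^0(U;F) ≅ Z/3,  Ȟ^1(U;F) ≅ 0,  Ȟ^2(U;F) ≅ Z/3

intersection data:
  U12={x1,x2} U13={x1,x4,x5} U14={x2,x4,x5} U23={x1,x3} U24={x2,x3} U34={x3,x4,x5}
  U123={x1} U124={x2} U134={x4,x5} U234={x3}
C dims 4,6,4; δ0: rk_F3 3; δ1: rk_F3 3
Ȟ^0 = (4 − 3) − 0 = 1, so Ȟ^0 ≅ Z/3
Ȟ^1 = (6 − 3) − 3 = 0, so Ȟ^1 ≅ 0
Ȟ^2 = (4 − 0) − 3 = 1, so Ȟ^2 ≅ Z/3
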